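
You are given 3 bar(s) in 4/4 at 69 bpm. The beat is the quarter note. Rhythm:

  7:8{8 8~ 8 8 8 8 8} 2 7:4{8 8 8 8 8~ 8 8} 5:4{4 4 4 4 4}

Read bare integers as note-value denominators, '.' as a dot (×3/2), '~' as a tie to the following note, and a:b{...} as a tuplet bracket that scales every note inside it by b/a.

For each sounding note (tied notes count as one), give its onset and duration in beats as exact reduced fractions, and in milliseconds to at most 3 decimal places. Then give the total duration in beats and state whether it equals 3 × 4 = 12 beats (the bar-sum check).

1) 0.0ms=0b +496.894ms=4/7b
2) 496.894ms=4/7b +993.789ms=8/7b
3) 1490.683ms=12/7b +496.894ms=4/7b
4) 1987.578ms=16/7b +496.894ms=4/7b
5) 2484.472ms=20/7b +496.894ms=4/7b
6) 2981.366ms=24/7b +496.894ms=4/7b
7) 3478.261ms=4b +1739.13ms=2b
8) 5217.391ms=6b +248.447ms=2/7b
9) 5465.839ms=44/7b +248.447ms=2/7b
10) 5714.286ms=46/7b +248.447ms=2/7b
11) 5962.733ms=48/7b +248.447ms=2/7b
12) 6211.18ms=50/7b +496.894ms=4/7b
13) 6708.075ms=54/7b +248.447ms=2/7b
14) 6956.522ms=8b +695.652ms=4/5b
15) 7652.174ms=44/5b +695.652ms=4/5b
16) 8347.826ms=48/5b +695.652ms=4/5b
17) 9043.478ms=52/5b +695.652ms=4/5b
18) 9739.13ms=56/5b +695.652ms=4/5b
Σ=12b of 12 (69bpm 4/4) — PASS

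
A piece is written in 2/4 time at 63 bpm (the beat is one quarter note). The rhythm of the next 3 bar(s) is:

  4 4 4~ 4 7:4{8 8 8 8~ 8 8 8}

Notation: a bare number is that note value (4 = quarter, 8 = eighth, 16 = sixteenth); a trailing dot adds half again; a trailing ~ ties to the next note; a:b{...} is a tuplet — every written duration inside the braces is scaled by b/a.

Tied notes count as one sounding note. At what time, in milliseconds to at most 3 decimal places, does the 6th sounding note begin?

note 6 onset = 32/7b = 4353.741ms

1. 0.0ms @ 0 + 952.381ms (1)
2. 952.381ms @ 1 + 952.381ms (1)
3. 1904.762ms @ 2 + 1904.762ms (2)
4. 3809.524ms @ 4 + 272.109ms (2/7)
5. 4081.633ms @ 30/7 + 272.109ms (2/7)
6. 4353.741ms @ 32/7 + 272.109ms (2/7)
7. 4625.85ms @ 34/7 + 544.218ms (4/7)
8. 5170.068ms @ 38/7 + 272.109ms (2/7)
9. 5442.177ms @ 40/7 + 272.109ms (2/7)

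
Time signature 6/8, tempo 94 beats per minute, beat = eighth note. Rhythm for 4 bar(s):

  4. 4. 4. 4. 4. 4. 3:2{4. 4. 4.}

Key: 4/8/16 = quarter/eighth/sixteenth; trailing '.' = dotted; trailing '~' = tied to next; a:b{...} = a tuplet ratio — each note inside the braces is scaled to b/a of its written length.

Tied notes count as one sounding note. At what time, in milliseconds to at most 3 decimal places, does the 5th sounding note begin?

note 5 onset = 12b = 7659.574ms

1. 0.0ms @ 0 + 1914.894ms (3)
2. 1914.894ms @ 3 + 1914.894ms (3)
3. 3829.787ms @ 6 + 1914.894ms (3)
4. 5744.681ms @ 9 + 1914.894ms (3)
5. 7659.574ms @ 12 + 1914.894ms (3)
6. 9574.468ms @ 15 + 1914.894ms (3)
7. 11489.362ms @ 18 + 1276.596ms (2)
8. 12765.957ms @ 20 + 1276.596ms (2)
9. 14042.553ms @ 22 + 1276.596ms (2)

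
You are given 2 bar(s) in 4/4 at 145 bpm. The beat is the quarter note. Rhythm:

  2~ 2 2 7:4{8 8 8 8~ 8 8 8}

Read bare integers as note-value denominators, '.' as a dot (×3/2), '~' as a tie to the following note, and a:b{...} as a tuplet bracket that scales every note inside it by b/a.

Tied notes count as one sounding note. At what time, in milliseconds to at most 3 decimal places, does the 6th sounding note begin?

1. 0.0ms @ 0 + 1655.172ms (4)
2. 1655.172ms @ 4 + 827.586ms (2)
3. 2482.759ms @ 6 + 118.227ms (2/7)
4. 2600.985ms @ 44/7 + 118.227ms (2/7)
5. 2719.212ms @ 46/7 + 118.227ms (2/7)
6. 2837.438ms @ 48/7 + 236.453ms (4/7)
7. 3073.892ms @ 52/7 + 118.227ms (2/7)
8. 3192.118ms @ 54/7 + 118.227ms (2/7)

note 6 onset = 48/7b = 2837.438ms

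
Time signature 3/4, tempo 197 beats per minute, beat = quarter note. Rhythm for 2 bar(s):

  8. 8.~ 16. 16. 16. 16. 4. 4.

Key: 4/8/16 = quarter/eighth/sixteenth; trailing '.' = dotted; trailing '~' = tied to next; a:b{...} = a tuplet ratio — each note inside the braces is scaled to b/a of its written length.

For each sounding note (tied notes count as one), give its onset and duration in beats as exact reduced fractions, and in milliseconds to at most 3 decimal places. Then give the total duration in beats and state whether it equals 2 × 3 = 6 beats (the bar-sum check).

1) 0.0ms=0b +228.426ms=3/4b
2) 228.426ms=3/4b +342.64ms=9/8b
3) 571.066ms=15/8b +114.213ms=3/8b
4) 685.279ms=9/4b +114.213ms=3/8b
5) 799.492ms=21/8b +114.213ms=3/8b
6) 913.706ms=3b +456.853ms=3/2b
7) 1370.558ms=9/2b +456.853ms=3/2b
Σ=6b of 6 (197bpm 3/4) — PASS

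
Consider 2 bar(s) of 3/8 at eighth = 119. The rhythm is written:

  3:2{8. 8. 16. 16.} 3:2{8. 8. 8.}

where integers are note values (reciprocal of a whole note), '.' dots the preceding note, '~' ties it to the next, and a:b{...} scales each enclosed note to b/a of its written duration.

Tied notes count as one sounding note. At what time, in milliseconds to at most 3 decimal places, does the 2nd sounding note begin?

note 2 onset = 1b = 504.202ms

1. 0.0ms @ 0 + 504.202ms (1)
2. 504.202ms @ 1 + 504.202ms (1)
3. 1008.403ms @ 2 + 252.101ms (1/2)
4. 1260.504ms @ 5/2 + 252.101ms (1/2)
5. 1512.605ms @ 3 + 504.202ms (1)
6. 2016.807ms @ 4 + 504.202ms (1)
7. 2521.008ms @ 5 + 504.202ms (1)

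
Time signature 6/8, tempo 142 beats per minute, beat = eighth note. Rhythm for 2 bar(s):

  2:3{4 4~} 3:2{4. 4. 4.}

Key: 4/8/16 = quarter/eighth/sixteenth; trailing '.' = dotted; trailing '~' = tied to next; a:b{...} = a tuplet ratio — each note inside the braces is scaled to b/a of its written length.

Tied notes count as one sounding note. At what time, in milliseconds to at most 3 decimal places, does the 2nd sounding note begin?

1. 0.0ms @ 0 + 1267.606ms (3)
2. 1267.606ms @ 3 + 2112.676ms (5)
3. 3380.282ms @ 8 + 845.07ms (2)
4. 4225.352ms @ 10 + 845.07ms (2)

note 2 onset = 3b = 1267.606ms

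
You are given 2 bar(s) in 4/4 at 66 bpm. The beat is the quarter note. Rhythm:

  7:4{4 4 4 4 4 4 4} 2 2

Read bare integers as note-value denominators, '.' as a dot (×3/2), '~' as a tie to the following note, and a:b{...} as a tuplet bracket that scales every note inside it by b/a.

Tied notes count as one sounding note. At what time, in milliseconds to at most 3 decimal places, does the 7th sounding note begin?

note 7 onset = 24/7b = 3116.883ms

1. 0.0ms @ 0 + 519.481ms (4/7)
2. 519.481ms @ 4/7 + 519.481ms (4/7)
3. 1038.961ms @ 8/7 + 519.481ms (4/7)
4. 1558.442ms @ 12/7 + 519.481ms (4/7)
5. 2077.922ms @ 16/7 + 519.481ms (4/7)
6. 2597.403ms @ 20/7 + 519.481ms (4/7)
7. 3116.883ms @ 24/7 + 519.481ms (4/7)
8. 3636.364ms @ 4 + 1818.182ms (2)
9. 5454.545ms @ 6 + 1818.182ms (2)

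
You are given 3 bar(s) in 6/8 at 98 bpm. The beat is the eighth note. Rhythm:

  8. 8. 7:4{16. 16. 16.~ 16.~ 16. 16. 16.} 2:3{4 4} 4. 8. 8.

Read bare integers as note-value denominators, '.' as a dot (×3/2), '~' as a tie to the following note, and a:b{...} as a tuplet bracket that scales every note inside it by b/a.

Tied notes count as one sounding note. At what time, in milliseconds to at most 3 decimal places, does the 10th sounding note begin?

1. 0.0ms @ 0 + 918.367ms (3/2)
2. 918.367ms @ 3/2 + 918.367ms (3/2)
3. 1836.735ms @ 3 + 262.391ms (3/7)
4. 2099.125ms @ 24/7 + 262.391ms (3/7)
5. 2361.516ms @ 27/7 + 787.172ms (9/7)
6. 3148.688ms @ 36/7 + 262.391ms (3/7)
7. 3411.079ms @ 39/7 + 262.391ms (3/7)
8. 3673.469ms @ 6 + 1836.735ms (3)
9. 5510.204ms @ 9 + 1836.735ms (3)
10. 7346.939ms @ 12 + 1836.735ms (3)
11. 9183.673ms @ 15 + 918.367ms (3/2)
12. 10102.041ms @ 33/2 + 918.367ms (3/2)

note 10 onset = 12b = 7346.939ms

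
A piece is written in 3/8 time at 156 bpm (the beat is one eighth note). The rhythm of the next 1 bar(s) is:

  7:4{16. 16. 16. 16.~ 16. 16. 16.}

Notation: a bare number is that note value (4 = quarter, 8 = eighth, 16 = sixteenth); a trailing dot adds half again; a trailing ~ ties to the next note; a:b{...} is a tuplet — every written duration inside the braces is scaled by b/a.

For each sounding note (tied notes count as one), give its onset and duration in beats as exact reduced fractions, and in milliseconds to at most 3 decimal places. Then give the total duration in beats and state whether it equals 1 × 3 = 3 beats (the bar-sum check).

1) 0.0ms=0b +164.835ms=3/7b
2) 164.835ms=3/7b +164.835ms=3/7b
3) 329.67ms=6/7b +164.835ms=3/7b
4) 494.505ms=9/7b +329.67ms=6/7b
5) 824.176ms=15/7b +164.835ms=3/7b
6) 989.011ms=18/7b +164.835ms=3/7b
Σ=3b of 3 (156bpm 3/8) — PASS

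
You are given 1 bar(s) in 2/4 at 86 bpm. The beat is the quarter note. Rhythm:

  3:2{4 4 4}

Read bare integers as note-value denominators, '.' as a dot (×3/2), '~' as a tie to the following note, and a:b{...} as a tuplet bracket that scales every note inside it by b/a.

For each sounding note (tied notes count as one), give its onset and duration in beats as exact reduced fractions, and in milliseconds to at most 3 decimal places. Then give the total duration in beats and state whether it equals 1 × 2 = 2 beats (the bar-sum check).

1) 0.0ms=0b +465.116ms=2/3b
2) 465.116ms=2/3b +465.116ms=2/3b
3) 930.233ms=4/3b +465.116ms=2/3b
Σ=2b of 2 (86bpm 2/4) — PASS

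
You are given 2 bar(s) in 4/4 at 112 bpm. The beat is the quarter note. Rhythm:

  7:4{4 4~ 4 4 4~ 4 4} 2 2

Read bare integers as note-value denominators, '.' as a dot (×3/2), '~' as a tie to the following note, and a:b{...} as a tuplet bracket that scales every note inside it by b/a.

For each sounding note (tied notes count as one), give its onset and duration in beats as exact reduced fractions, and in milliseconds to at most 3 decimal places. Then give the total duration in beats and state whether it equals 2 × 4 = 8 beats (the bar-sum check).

1) 0.0ms=0b +306.122ms=4/7b
2) 306.122ms=4/7b +612.245ms=8/7b
3) 918.367ms=12/7b +306.122ms=4/7b
4) 1224.49ms=16/7b +612.245ms=8/7b
5) 1836.735ms=24/7b +306.122ms=4/7b
6) 2142.857ms=4b +1071.429ms=2b
7) 3214.286ms=6b +1071.429ms=2b
Σ=8b of 8 (112bpm 4/4) — PASS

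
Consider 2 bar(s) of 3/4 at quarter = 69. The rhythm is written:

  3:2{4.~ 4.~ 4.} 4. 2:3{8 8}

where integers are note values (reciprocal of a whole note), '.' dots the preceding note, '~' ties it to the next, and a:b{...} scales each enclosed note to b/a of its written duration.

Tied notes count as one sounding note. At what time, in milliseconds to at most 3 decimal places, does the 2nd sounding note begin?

note 2 onset = 3b = 2608.696ms

1. 0.0ms @ 0 + 2608.696ms (3)
2. 2608.696ms @ 3 + 1304.348ms (3/2)
3. 3913.043ms @ 9/2 + 652.174ms (3/4)
4. 4565.217ms @ 21/4 + 652.174ms (3/4)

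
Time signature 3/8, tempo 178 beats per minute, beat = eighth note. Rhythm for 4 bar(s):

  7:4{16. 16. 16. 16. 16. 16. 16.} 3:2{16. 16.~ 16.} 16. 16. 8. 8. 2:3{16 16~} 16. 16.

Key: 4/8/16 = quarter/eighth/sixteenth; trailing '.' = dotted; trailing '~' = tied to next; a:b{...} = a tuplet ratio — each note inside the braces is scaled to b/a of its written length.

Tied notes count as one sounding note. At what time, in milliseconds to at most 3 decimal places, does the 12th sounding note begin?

note 12 onset = 6b = 2022.472ms

1. 0.0ms @ 0 + 144.462ms (3/7)
2. 144.462ms @ 3/7 + 144.462ms (3/7)
3. 288.925ms @ 6/7 + 144.462ms (3/7)
4. 433.387ms @ 9/7 + 144.462ms (3/7)
5. 577.849ms @ 12/7 + 144.462ms (3/7)
6. 722.311ms @ 15/7 + 144.462ms (3/7)
7. 866.774ms @ 18/7 + 144.462ms (3/7)
8. 1011.236ms @ 3 + 168.539ms (1/2)
9. 1179.775ms @ 7/2 + 337.079ms (1)
10. 1516.854ms @ 9/2 + 252.809ms (3/4)
11. 1769.663ms @ 21/4 + 252.809ms (3/4)
12. 2022.472ms @ 6 + 505.618ms (3/2)
13. 2528.09ms @ 15/2 + 505.618ms (3/2)
14. 3033.708ms @ 9 + 252.809ms (3/4)
15. 3286.517ms @ 39/4 + 505.618ms (3/2)
16. 3792.135ms @ 45/4 + 252.809ms (3/4)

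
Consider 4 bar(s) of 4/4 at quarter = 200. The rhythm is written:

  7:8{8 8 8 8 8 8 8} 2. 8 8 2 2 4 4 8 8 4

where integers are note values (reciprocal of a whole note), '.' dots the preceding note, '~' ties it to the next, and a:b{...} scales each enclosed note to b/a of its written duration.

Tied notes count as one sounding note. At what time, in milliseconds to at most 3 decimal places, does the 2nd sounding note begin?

note 2 onset = 4/7b = 171.429ms

1. 0.0ms @ 0 + 171.429ms (4/7)
2. 171.429ms @ 4/7 + 171.429ms (4/7)
3. 342.857ms @ 8/7 + 171.429ms (4/7)
4. 514.286ms @ 12/7 + 171.429ms (4/7)
5. 685.714ms @ 16/7 + 171.429ms (4/7)
6. 857.143ms @ 20/7 + 171.429ms (4/7)
7. 1028.571ms @ 24/7 + 171.429ms (4/7)
8. 1200.0ms @ 4 + 900.0ms (3)
9. 2100.0ms @ 7 + 150.0ms (1/2)
10. 2250.0ms @ 15/2 + 150.0ms (1/2)
11. 2400.0ms @ 8 + 600.0ms (2)
12. 3000.0ms @ 10 + 600.0ms (2)
13. 3600.0ms @ 12 + 300.0ms (1)
14. 3900.0ms @ 13 + 300.0ms (1)
15. 4200.0ms @ 14 + 150.0ms (1/2)
16. 4350.0ms @ 29/2 + 150.0ms (1/2)
17. 4500.0ms @ 15 + 300.0ms (1)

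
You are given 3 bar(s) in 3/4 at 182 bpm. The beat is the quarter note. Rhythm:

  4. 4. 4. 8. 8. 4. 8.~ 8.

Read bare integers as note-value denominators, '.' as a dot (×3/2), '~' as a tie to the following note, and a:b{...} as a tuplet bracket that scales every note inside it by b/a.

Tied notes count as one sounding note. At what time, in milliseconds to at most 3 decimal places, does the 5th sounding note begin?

1. 0.0ms @ 0 + 494.505ms (3/2)
2. 494.505ms @ 3/2 + 494.505ms (3/2)
3. 989.011ms @ 3 + 494.505ms (3/2)
4. 1483.516ms @ 9/2 + 247.253ms (3/4)
5. 1730.769ms @ 21/4 + 247.253ms (3/4)
6. 1978.022ms @ 6 + 494.505ms (3/2)
7. 2472.527ms @ 15/2 + 494.505ms (3/2)

note 5 onset = 21/4b = 1730.769ms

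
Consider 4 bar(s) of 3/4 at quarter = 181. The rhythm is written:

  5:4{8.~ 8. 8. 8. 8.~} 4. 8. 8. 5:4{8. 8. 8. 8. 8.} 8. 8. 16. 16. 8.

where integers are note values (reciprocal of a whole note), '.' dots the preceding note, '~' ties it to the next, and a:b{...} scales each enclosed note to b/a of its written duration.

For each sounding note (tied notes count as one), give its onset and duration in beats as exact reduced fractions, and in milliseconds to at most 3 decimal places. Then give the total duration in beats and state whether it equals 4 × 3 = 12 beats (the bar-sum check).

1) 0.0ms=0b +397.79ms=6/5b
2) 397.79ms=6/5b +198.895ms=3/5b
3) 596.685ms=9/5b +198.895ms=3/5b
4) 795.58ms=12/5b +696.133ms=21/10b
5) 1491.713ms=9/2b +248.619ms=3/4b
6) 1740.331ms=21/4b +248.619ms=3/4b
7) 1988.95ms=6b +198.895ms=3/5b
8) 2187.845ms=33/5b +198.895ms=3/5b
9) 2386.74ms=36/5b +198.895ms=3/5b
10) 2585.635ms=39/5b +198.895ms=3/5b
11) 2784.53ms=42/5b +198.895ms=3/5b
12) 2983.425ms=9b +248.619ms=3/4b
13) 3232.044ms=39/4b +248.619ms=3/4b
14) 3480.663ms=21/2b +124.309ms=3/8b
15) 3604.972ms=87/8b +124.309ms=3/8b
16) 3729.282ms=45/4b +248.619ms=3/4b
Σ=12b of 12 (181bpm 3/4) — PASS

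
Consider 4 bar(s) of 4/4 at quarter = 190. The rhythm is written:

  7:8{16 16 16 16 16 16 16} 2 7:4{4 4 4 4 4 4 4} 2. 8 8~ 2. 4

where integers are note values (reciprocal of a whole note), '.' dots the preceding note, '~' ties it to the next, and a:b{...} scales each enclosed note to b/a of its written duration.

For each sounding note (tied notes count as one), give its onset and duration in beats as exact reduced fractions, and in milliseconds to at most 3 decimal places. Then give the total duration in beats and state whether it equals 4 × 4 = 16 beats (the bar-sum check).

1) 0.0ms=0b +90.226ms=2/7b
2) 90.226ms=2/7b +90.226ms=2/7b
3) 180.451ms=4/7b +90.226ms=2/7b
4) 270.677ms=6/7b +90.226ms=2/7b
5) 360.902ms=8/7b +90.226ms=2/7b
6) 451.128ms=10/7b +90.226ms=2/7b
7) 541.353ms=12/7b +90.226ms=2/7b
8) 631.579ms=2b +631.579ms=2b
9) 1263.158ms=4b +180.451ms=4/7b
10) 1443.609ms=32/7b +180.451ms=4/7b
11) 1624.06ms=36/7b +180.451ms=4/7b
12) 1804.511ms=40/7b +180.451ms=4/7b
13) 1984.962ms=44/7b +180.451ms=4/7b
14) 2165.414ms=48/7b +180.451ms=4/7b
15) 2345.865ms=52/7b +180.451ms=4/7b
16) 2526.316ms=8b +947.368ms=3b
17) 3473.684ms=11b +157.895ms=1/2b
18) 3631.579ms=23/2b +1105.263ms=7/2b
19) 4736.842ms=15b +315.789ms=1b
Σ=16b of 16 (190bpm 4/4) — PASS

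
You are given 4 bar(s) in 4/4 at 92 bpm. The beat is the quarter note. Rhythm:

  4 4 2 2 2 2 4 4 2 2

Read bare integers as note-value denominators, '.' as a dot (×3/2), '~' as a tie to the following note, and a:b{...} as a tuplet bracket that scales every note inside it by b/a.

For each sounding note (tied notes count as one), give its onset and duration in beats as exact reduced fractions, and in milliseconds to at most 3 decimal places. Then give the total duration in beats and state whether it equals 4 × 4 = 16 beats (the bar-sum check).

1) 0.0ms=0b +652.174ms=1b
2) 652.174ms=1b +652.174ms=1b
3) 1304.348ms=2b +1304.348ms=2b
4) 2608.696ms=4b +1304.348ms=2b
5) 3913.043ms=6b +1304.348ms=2b
6) 5217.391ms=8b +1304.348ms=2b
7) 6521.739ms=10b +652.174ms=1b
8) 7173.913ms=11b +652.174ms=1b
9) 7826.087ms=12b +1304.348ms=2b
10) 9130.435ms=14b +1304.348ms=2b
Σ=16b of 16 (92bpm 4/4) — PASS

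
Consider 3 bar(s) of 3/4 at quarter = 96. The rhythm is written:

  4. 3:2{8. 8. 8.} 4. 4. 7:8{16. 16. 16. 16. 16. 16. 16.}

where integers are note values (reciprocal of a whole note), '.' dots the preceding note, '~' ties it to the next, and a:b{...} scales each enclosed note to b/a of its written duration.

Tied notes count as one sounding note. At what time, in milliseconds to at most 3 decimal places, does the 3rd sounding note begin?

1. 0.0ms @ 0 + 937.5ms (3/2)
2. 937.5ms @ 3/2 + 312.5ms (1/2)
3. 1250.0ms @ 2 + 312.5ms (1/2)
4. 1562.5ms @ 5/2 + 312.5ms (1/2)
5. 1875.0ms @ 3 + 937.5ms (3/2)
6. 2812.5ms @ 9/2 + 937.5ms (3/2)
7. 3750.0ms @ 6 + 267.857ms (3/7)
8. 4017.857ms @ 45/7 + 267.857ms (3/7)
9. 4285.714ms @ 48/7 + 267.857ms (3/7)
10. 4553.571ms @ 51/7 + 267.857ms (3/7)
11. 4821.429ms @ 54/7 + 267.857ms (3/7)
12. 5089.286ms @ 57/7 + 267.857ms (3/7)
13. 5357.143ms @ 60/7 + 267.857ms (3/7)

note 3 onset = 2b = 1250.0ms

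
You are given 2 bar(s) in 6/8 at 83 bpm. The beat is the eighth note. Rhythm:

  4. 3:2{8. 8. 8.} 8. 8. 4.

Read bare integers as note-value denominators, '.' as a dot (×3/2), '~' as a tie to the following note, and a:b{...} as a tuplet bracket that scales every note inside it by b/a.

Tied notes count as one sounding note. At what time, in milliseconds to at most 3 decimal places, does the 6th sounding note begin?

note 6 onset = 15/2b = 5421.687ms

1. 0.0ms @ 0 + 2168.675ms (3)
2. 2168.675ms @ 3 + 722.892ms (1)
3. 2891.566ms @ 4 + 722.892ms (1)
4. 3614.458ms @ 5 + 722.892ms (1)
5. 4337.349ms @ 6 + 1084.337ms (3/2)
6. 5421.687ms @ 15/2 + 1084.337ms (3/2)
7. 6506.024ms @ 9 + 2168.675ms (3)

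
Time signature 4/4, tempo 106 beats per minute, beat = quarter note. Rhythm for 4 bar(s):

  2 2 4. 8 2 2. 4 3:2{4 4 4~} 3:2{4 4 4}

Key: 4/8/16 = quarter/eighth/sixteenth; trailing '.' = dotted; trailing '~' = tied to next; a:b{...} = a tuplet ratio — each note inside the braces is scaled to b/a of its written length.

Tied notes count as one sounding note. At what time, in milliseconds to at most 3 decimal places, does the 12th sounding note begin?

note 12 onset = 46/3b = 8679.245ms

1. 0.0ms @ 0 + 1132.075ms (2)
2. 1132.075ms @ 2 + 1132.075ms (2)
3. 2264.151ms @ 4 + 849.057ms (3/2)
4. 3113.208ms @ 11/2 + 283.019ms (1/2)
5. 3396.226ms @ 6 + 1132.075ms (2)
6. 4528.302ms @ 8 + 1698.113ms (3)
7. 6226.415ms @ 11 + 566.038ms (1)
8. 6792.453ms @ 12 + 377.358ms (2/3)
9. 7169.811ms @ 38/3 + 377.358ms (2/3)
10. 7547.17ms @ 40/3 + 754.717ms (4/3)
11. 8301.887ms @ 44/3 + 377.358ms (2/3)
12. 8679.245ms @ 46/3 + 377.358ms (2/3)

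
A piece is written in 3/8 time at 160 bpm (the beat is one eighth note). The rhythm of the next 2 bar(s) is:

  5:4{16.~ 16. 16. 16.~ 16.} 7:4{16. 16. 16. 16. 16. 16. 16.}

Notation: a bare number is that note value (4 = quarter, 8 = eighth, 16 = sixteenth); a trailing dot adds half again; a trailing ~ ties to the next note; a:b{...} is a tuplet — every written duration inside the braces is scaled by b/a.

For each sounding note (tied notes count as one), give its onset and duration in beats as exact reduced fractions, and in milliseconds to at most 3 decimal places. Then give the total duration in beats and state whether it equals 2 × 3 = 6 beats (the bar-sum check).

1) 0.0ms=0b +450.0ms=6/5b
2) 450.0ms=6/5b +225.0ms=3/5b
3) 675.0ms=9/5b +450.0ms=6/5b
4) 1125.0ms=3b +160.714ms=3/7b
5) 1285.714ms=24/7b +160.714ms=3/7b
6) 1446.429ms=27/7b +160.714ms=3/7b
7) 1607.143ms=30/7b +160.714ms=3/7b
8) 1767.857ms=33/7b +160.714ms=3/7b
9) 1928.571ms=36/7b +160.714ms=3/7b
10) 2089.286ms=39/7b +160.714ms=3/7b
Σ=6b of 6 (160bpm 3/8) — PASS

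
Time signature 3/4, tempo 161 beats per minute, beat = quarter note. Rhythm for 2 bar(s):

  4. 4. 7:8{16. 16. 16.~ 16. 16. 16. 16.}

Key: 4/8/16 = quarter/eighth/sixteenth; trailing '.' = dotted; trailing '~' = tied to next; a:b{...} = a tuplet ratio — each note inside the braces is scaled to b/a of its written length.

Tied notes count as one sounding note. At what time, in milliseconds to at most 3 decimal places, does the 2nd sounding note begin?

1. 0.0ms @ 0 + 559.006ms (3/2)
2. 559.006ms @ 3/2 + 559.006ms (3/2)
3. 1118.012ms @ 3 + 159.716ms (3/7)
4. 1277.728ms @ 24/7 + 159.716ms (3/7)
5. 1437.445ms @ 27/7 + 319.432ms (6/7)
6. 1756.877ms @ 33/7 + 159.716ms (3/7)
7. 1916.593ms @ 36/7 + 159.716ms (3/7)
8. 2076.309ms @ 39/7 + 159.716ms (3/7)

note 2 onset = 3/2b = 559.006ms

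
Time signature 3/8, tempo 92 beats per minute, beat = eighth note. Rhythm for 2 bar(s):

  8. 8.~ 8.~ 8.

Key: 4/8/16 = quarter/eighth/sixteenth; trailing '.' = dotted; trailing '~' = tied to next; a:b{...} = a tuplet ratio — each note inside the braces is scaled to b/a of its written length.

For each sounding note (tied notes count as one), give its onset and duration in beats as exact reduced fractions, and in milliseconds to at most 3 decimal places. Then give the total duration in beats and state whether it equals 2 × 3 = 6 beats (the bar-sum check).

1) 0.0ms=0b +978.261ms=3/2b
2) 978.261ms=3/2b +2934.783ms=9/2b
Σ=6b of 6 (92bpm 3/8) — PASS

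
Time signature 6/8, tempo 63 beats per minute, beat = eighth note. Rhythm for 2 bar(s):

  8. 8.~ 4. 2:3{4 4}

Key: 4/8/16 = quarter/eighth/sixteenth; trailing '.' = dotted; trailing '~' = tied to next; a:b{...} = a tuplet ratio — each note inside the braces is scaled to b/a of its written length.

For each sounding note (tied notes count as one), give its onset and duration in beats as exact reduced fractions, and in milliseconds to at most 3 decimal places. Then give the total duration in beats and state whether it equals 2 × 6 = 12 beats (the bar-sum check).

1) 0.0ms=0b +1428.571ms=3/2b
2) 1428.571ms=3/2b +4285.714ms=9/2b
3) 5714.286ms=6b +2857.143ms=3b
4) 8571.429ms=9b +2857.143ms=3b
Σ=12b of 12 (63bpm 6/8) — PASS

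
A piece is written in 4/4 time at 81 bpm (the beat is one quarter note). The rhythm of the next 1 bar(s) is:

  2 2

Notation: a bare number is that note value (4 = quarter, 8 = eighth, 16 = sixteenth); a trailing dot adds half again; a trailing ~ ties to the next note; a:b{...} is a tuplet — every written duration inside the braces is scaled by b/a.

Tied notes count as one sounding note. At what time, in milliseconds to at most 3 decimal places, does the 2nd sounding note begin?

note 2 onset = 2b = 1481.481ms

1. 0.0ms @ 0 + 1481.481ms (2)
2. 1481.481ms @ 2 + 1481.481ms (2)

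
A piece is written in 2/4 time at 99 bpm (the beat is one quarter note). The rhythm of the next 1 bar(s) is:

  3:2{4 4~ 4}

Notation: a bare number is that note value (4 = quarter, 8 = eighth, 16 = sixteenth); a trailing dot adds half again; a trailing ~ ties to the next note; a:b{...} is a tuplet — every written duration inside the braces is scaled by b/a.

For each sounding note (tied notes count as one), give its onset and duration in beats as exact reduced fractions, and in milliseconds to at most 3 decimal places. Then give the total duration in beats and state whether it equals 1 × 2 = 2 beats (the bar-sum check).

1) 0.0ms=0b +404.04ms=2/3b
2) 404.04ms=2/3b +808.081ms=4/3b
Σ=2b of 2 (99bpm 2/4) — PASS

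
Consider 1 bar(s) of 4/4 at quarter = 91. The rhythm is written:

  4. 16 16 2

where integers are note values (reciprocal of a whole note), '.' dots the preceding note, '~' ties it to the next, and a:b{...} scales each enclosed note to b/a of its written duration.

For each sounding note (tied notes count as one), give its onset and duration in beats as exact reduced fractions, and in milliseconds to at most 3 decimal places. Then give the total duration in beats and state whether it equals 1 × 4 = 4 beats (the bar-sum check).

1) 0.0ms=0b +989.011ms=3/2b
2) 989.011ms=3/2b +164.835ms=1/4b
3) 1153.846ms=7/4b +164.835ms=1/4b
4) 1318.681ms=2b +1318.681ms=2b
Σ=4b of 4 (91bpm 4/4) — PASS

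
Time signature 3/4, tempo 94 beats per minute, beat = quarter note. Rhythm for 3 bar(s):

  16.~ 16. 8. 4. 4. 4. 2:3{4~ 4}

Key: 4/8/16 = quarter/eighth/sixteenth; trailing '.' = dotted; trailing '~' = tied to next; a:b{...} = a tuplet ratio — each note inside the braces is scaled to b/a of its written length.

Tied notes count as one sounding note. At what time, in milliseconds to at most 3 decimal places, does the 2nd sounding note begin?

note 2 onset = 3/4b = 478.723ms

1. 0.0ms @ 0 + 478.723ms (3/4)
2. 478.723ms @ 3/4 + 478.723ms (3/4)
3. 957.447ms @ 3/2 + 957.447ms (3/2)
4. 1914.894ms @ 3 + 957.447ms (3/2)
5. 2872.34ms @ 9/2 + 957.447ms (3/2)
6. 3829.787ms @ 6 + 1914.894ms (3)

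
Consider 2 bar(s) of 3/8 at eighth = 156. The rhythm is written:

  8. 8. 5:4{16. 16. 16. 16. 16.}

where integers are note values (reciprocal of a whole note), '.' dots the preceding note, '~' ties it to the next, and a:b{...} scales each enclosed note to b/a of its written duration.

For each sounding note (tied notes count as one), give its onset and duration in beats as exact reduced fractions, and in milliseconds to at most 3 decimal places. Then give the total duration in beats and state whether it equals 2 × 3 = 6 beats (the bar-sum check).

1) 0.0ms=0b +576.923ms=3/2b
2) 576.923ms=3/2b +576.923ms=3/2b
3) 1153.846ms=3b +230.769ms=3/5b
4) 1384.615ms=18/5b +230.769ms=3/5b
5) 1615.385ms=21/5b +230.769ms=3/5b
6) 1846.154ms=24/5b +230.769ms=3/5b
7) 2076.923ms=27/5b +230.769ms=3/5b
Σ=6b of 6 (156bpm 3/8) — PASS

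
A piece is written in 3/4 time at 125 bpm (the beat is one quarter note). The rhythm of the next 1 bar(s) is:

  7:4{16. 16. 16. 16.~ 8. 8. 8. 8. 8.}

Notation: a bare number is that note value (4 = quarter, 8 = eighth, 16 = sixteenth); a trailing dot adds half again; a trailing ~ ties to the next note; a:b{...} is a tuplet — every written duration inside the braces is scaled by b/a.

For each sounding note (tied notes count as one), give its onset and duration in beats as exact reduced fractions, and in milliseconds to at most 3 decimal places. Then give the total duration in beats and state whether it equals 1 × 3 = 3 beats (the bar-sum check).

1) 0.0ms=0b +102.857ms=3/14b
2) 102.857ms=3/14b +102.857ms=3/14b
3) 205.714ms=3/7b +102.857ms=3/14b
4) 308.571ms=9/14b +308.571ms=9/14b
5) 617.143ms=9/7b +205.714ms=3/7b
6) 822.857ms=12/7b +205.714ms=3/7b
7) 1028.571ms=15/7b +205.714ms=3/7b
8) 1234.286ms=18/7b +205.714ms=3/7b
Σ=3b of 3 (125bpm 3/4) — PASS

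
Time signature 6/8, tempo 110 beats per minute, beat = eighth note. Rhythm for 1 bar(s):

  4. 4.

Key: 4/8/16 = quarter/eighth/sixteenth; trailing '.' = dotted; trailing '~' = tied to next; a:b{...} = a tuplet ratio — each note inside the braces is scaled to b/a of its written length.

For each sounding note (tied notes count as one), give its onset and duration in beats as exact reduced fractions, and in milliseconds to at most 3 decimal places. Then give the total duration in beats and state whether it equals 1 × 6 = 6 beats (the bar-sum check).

1) 0.0ms=0b +1636.364ms=3b
2) 1636.364ms=3b +1636.364ms=3b
Σ=6b of 6 (110bpm 6/8) — PASS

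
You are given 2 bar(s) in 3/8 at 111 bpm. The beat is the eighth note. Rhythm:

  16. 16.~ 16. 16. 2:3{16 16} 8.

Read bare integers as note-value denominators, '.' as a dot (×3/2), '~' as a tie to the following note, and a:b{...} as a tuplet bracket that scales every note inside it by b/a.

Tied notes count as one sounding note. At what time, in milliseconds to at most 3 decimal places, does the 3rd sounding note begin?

1. 0.0ms @ 0 + 405.405ms (3/4)
2. 405.405ms @ 3/4 + 810.811ms (3/2)
3. 1216.216ms @ 9/4 + 405.405ms (3/4)
4. 1621.622ms @ 3 + 405.405ms (3/4)
5. 2027.027ms @ 15/4 + 405.405ms (3/4)
6. 2432.432ms @ 9/2 + 810.811ms (3/2)

note 3 onset = 9/4b = 1216.216ms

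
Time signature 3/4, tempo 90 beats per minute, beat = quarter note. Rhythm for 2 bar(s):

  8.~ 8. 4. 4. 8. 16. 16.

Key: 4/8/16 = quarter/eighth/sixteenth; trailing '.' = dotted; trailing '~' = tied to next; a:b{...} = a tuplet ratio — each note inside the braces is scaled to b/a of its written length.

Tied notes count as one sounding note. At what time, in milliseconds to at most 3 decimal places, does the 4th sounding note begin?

1. 0.0ms @ 0 + 1000.0ms (3/2)
2. 1000.0ms @ 3/2 + 1000.0ms (3/2)
3. 2000.0ms @ 3 + 1000.0ms (3/2)
4. 3000.0ms @ 9/2 + 500.0ms (3/4)
5. 3500.0ms @ 21/4 + 250.0ms (3/8)
6. 3750.0ms @ 45/8 + 250.0ms (3/8)

note 4 onset = 9/2b = 3000.0ms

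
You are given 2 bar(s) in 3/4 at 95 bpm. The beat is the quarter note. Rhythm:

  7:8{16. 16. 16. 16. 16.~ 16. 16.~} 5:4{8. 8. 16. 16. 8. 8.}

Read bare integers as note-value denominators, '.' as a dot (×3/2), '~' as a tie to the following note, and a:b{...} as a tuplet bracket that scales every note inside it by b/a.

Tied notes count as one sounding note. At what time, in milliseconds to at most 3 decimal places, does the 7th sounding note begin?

1. 0.0ms @ 0 + 270.677ms (3/7)
2. 270.677ms @ 3/7 + 270.677ms (3/7)
3. 541.353ms @ 6/7 + 270.677ms (3/7)
4. 812.03ms @ 9/7 + 270.677ms (3/7)
5. 1082.707ms @ 12/7 + 541.353ms (6/7)
6. 1624.06ms @ 18/7 + 649.624ms (36/35)
7. 2273.684ms @ 18/5 + 378.947ms (3/5)
8. 2652.632ms @ 21/5 + 189.474ms (3/10)
9. 2842.105ms @ 9/2 + 189.474ms (3/10)
10. 3031.579ms @ 24/5 + 378.947ms (3/5)
11. 3410.526ms @ 27/5 + 378.947ms (3/5)

note 7 onset = 18/5b = 2273.684ms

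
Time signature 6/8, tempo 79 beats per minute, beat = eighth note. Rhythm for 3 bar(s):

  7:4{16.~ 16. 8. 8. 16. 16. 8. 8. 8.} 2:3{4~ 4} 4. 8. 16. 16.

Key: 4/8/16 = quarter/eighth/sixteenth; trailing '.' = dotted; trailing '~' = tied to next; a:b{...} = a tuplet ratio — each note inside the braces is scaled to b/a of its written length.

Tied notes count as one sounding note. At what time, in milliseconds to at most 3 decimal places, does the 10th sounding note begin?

note 10 onset = 12b = 9113.924ms

1. 0.0ms @ 0 + 650.995ms (6/7)
2. 650.995ms @ 6/7 + 650.995ms (6/7)
3. 1301.989ms @ 12/7 + 650.995ms (6/7)
4. 1952.984ms @ 18/7 + 325.497ms (3/7)
5. 2278.481ms @ 3 + 325.497ms (3/7)
6. 2603.978ms @ 24/7 + 650.995ms (6/7)
7. 3254.973ms @ 30/7 + 650.995ms (6/7)
8. 3905.967ms @ 36/7 + 650.995ms (6/7)
9. 4556.962ms @ 6 + 4556.962ms (6)
10. 9113.924ms @ 12 + 2278.481ms (3)
11. 11392.405ms @ 15 + 1139.241ms (3/2)
12. 12531.646ms @ 33/2 + 569.62ms (3/4)
13. 13101.266ms @ 69/4 + 569.62ms (3/4)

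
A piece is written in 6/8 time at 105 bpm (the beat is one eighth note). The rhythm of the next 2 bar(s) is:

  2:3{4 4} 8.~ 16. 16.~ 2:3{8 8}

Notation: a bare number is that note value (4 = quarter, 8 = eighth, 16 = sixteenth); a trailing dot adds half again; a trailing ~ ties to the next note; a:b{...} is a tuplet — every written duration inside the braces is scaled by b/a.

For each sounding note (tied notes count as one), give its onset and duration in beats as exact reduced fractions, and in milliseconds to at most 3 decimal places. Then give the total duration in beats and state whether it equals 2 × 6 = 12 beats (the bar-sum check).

1) 0.0ms=0b +1714.286ms=3b
2) 1714.286ms=3b +1714.286ms=3b
3) 3428.571ms=6b +1285.714ms=9/4b
4) 4714.286ms=33/4b +1285.714ms=9/4b
5) 6000.0ms=21/2b +857.143ms=3/2b
Σ=12b of 12 (105bpm 6/8) — PASS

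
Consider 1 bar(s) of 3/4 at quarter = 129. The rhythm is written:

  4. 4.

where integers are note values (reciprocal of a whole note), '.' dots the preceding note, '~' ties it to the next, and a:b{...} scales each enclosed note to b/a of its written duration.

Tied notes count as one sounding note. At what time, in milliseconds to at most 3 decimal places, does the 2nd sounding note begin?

1. 0.0ms @ 0 + 697.674ms (3/2)
2. 697.674ms @ 3/2 + 697.674ms (3/2)

note 2 onset = 3/2b = 697.674ms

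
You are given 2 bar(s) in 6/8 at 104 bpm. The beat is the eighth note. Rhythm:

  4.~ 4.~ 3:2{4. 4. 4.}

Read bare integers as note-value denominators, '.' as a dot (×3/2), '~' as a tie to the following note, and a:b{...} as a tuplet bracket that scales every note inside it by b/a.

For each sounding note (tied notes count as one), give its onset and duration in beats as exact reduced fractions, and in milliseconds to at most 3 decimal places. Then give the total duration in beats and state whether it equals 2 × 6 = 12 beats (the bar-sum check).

1) 0.0ms=0b +4615.385ms=8b
2) 4615.385ms=8b +1153.846ms=2b
3) 5769.231ms=10b +1153.846ms=2b
Σ=12b of 12 (104bpm 6/8) — PASS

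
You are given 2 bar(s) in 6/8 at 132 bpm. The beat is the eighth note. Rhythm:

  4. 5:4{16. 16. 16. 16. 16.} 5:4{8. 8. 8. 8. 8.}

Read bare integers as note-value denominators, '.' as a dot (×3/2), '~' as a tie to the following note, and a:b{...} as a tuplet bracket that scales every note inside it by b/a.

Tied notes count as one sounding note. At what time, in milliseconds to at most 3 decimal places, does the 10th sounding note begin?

note 10 onset = 48/5b = 4363.636ms

1. 0.0ms @ 0 + 1363.636ms (3)
2. 1363.636ms @ 3 + 272.727ms (3/5)
3. 1636.364ms @ 18/5 + 272.727ms (3/5)
4. 1909.091ms @ 21/5 + 272.727ms (3/5)
5. 2181.818ms @ 24/5 + 272.727ms (3/5)
6. 2454.545ms @ 27/5 + 272.727ms (3/5)
7. 2727.273ms @ 6 + 545.455ms (6/5)
8. 3272.727ms @ 36/5 + 545.455ms (6/5)
9. 3818.182ms @ 42/5 + 545.455ms (6/5)
10. 4363.636ms @ 48/5 + 545.455ms (6/5)
11. 4909.091ms @ 54/5 + 545.455ms (6/5)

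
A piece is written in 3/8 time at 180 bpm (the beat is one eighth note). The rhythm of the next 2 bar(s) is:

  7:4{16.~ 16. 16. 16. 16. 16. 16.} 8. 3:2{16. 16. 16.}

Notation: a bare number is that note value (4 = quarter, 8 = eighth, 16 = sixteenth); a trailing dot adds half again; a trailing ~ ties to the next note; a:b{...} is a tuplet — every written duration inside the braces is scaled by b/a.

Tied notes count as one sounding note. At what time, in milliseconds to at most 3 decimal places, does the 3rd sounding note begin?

1. 0.0ms @ 0 + 285.714ms (6/7)
2. 285.714ms @ 6/7 + 142.857ms (3/7)
3. 428.571ms @ 9/7 + 142.857ms (3/7)
4. 571.429ms @ 12/7 + 142.857ms (3/7)
5. 714.286ms @ 15/7 + 142.857ms (3/7)
6. 857.143ms @ 18/7 + 142.857ms (3/7)
7. 1000.0ms @ 3 + 500.0ms (3/2)
8. 1500.0ms @ 9/2 + 166.667ms (1/2)
9. 1666.667ms @ 5 + 166.667ms (1/2)
10. 1833.333ms @ 11/2 + 166.667ms (1/2)

note 3 onset = 9/7b = 428.571ms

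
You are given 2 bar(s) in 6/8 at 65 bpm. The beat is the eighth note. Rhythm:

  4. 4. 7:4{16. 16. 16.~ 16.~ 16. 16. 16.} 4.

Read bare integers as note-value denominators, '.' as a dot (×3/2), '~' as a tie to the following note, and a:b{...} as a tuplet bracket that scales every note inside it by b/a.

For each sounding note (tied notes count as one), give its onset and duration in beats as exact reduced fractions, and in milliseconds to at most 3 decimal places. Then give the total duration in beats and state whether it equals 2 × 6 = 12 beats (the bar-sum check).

1) 0.0ms=0b +2769.231ms=3b
2) 2769.231ms=3b +2769.231ms=3b
3) 5538.462ms=6b +395.604ms=3/7b
4) 5934.066ms=45/7b +395.604ms=3/7b
5) 6329.67ms=48/7b +1186.813ms=9/7b
6) 7516.484ms=57/7b +395.604ms=3/7b
7) 7912.088ms=60/7b +395.604ms=3/7b
8) 8307.692ms=9b +2769.231ms=3b
Σ=12b of 12 (65bpm 6/8) — PASS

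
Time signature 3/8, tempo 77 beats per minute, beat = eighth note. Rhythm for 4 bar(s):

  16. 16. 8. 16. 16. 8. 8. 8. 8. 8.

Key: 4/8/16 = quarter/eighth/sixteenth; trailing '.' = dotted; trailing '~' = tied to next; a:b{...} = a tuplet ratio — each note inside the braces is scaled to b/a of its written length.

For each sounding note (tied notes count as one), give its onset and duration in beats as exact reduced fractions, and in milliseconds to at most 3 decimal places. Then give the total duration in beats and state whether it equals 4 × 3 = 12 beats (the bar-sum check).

1) 0.0ms=0b +584.416ms=3/4b
2) 584.416ms=3/4b +584.416ms=3/4b
3) 1168.831ms=3/2b +1168.831ms=3/2b
4) 2337.662ms=3b +584.416ms=3/4b
5) 2922.078ms=15/4b +584.416ms=3/4b
6) 3506.494ms=9/2b +1168.831ms=3/2b
7) 4675.325ms=6b +1168.831ms=3/2b
8) 5844.156ms=15/2b +1168.831ms=3/2b
9) 7012.987ms=9b +1168.831ms=3/2b
10) 8181.818ms=21/2b +1168.831ms=3/2b
Σ=12b of 12 (77bpm 3/8) — PASS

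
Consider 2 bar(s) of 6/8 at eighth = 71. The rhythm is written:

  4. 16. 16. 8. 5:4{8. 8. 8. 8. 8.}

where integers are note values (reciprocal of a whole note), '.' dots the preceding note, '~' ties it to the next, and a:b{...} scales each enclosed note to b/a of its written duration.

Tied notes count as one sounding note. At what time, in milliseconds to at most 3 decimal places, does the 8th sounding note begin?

note 8 onset = 48/5b = 8112.676ms

1. 0.0ms @ 0 + 2535.211ms (3)
2. 2535.211ms @ 3 + 633.803ms (3/4)
3. 3169.014ms @ 15/4 + 633.803ms (3/4)
4. 3802.817ms @ 9/2 + 1267.606ms (3/2)
5. 5070.423ms @ 6 + 1014.085ms (6/5)
6. 6084.507ms @ 36/5 + 1014.085ms (6/5)
7. 7098.592ms @ 42/5 + 1014.085ms (6/5)
8. 8112.676ms @ 48/5 + 1014.085ms (6/5)
9. 9126.761ms @ 54/5 + 1014.085ms (6/5)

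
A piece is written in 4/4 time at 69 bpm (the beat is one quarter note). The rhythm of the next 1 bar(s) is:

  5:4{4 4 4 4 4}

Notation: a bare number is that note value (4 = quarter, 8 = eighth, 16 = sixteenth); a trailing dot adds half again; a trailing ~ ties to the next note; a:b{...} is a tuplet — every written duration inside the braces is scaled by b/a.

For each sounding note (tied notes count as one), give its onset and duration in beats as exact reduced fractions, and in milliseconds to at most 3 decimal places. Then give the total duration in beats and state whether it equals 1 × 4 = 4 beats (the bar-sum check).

1) 0.0ms=0b +695.652ms=4/5b
2) 695.652ms=4/5b +695.652ms=4/5b
3) 1391.304ms=8/5b +695.652ms=4/5b
4) 2086.957ms=12/5b +695.652ms=4/5b
5) 2782.609ms=16/5b +695.652ms=4/5b
Σ=4b of 4 (69bpm 4/4) — PASS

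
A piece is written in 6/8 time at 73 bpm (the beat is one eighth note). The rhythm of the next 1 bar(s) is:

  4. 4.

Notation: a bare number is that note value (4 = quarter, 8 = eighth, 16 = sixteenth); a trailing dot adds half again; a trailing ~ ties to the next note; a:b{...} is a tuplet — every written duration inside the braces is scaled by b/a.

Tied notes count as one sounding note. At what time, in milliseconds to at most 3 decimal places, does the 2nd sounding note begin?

1. 0.0ms @ 0 + 2465.753ms (3)
2. 2465.753ms @ 3 + 2465.753ms (3)

note 2 onset = 3b = 2465.753ms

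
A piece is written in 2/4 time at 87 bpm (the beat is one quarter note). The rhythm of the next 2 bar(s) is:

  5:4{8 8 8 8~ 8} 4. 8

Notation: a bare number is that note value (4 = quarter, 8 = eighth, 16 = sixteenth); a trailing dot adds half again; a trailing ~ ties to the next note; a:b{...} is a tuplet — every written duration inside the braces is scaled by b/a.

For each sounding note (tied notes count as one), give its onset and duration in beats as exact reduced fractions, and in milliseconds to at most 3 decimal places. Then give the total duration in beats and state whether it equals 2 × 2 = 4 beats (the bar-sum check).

1) 0.0ms=0b +275.862ms=2/5b
2) 275.862ms=2/5b +275.862ms=2/5b
3) 551.724ms=4/5b +275.862ms=2/5b
4) 827.586ms=6/5b +551.724ms=4/5b
5) 1379.31ms=2b +1034.483ms=3/2b
6) 2413.793ms=7/2b +344.828ms=1/2b
Σ=4b of 4 (87bpm 2/4) — PASS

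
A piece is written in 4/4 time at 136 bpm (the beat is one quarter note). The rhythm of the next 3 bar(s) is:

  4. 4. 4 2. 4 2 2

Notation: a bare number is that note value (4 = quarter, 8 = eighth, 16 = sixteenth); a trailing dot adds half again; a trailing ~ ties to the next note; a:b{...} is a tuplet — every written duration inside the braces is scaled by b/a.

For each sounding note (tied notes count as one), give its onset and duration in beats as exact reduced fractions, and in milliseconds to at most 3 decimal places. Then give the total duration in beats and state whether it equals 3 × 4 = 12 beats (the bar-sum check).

1) 0.0ms=0b +661.765ms=3/2b
2) 661.765ms=3/2b +661.765ms=3/2b
3) 1323.529ms=3b +441.176ms=1b
4) 1764.706ms=4b +1323.529ms=3b
5) 3088.235ms=7b +441.176ms=1b
6) 3529.412ms=8b +882.353ms=2b
7) 4411.765ms=10b +882.353ms=2b
Σ=12b of 12 (136bpm 4/4) — PASS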